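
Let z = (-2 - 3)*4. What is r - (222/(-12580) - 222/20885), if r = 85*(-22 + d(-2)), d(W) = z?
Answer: -2535001221/710090 ≈ -3570.0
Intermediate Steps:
z = -20 (z = -5*4 = -20)
d(W) = -20
r = -3570 (r = 85*(-22 - 20) = 85*(-42) = -3570)
r - (222/(-12580) - 222/20885) = -3570 - (222/(-12580) - 222/20885) = -3570 - (222*(-1/12580) - 222*1/20885) = -3570 - (-3/170 - 222/20885) = -3570 - 1*(-20079/710090) = -3570 + 20079/710090 = -2535001221/710090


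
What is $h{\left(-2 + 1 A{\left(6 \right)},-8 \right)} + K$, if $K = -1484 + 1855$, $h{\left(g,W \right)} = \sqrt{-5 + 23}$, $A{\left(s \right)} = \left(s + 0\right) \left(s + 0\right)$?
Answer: $371 + 3 \sqrt{2} \approx 375.24$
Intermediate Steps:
$A{\left(s \right)} = s^{2}$ ($A{\left(s \right)} = s s = s^{2}$)
$h{\left(g,W \right)} = 3 \sqrt{2}$ ($h{\left(g,W \right)} = \sqrt{18} = 3 \sqrt{2}$)
$K = 371$
$h{\left(-2 + 1 A{\left(6 \right)},-8 \right)} + K = 3 \sqrt{2} + 371 = 371 + 3 \sqrt{2}$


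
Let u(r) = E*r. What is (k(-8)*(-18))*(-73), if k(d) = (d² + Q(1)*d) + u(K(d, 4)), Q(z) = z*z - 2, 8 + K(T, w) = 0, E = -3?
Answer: 126144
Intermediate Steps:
K(T, w) = -8 (K(T, w) = -8 + 0 = -8)
u(r) = -3*r
Q(z) = -2 + z² (Q(z) = z² - 2 = -2 + z²)
k(d) = 24 + d² - d (k(d) = (d² + (-2 + 1²)*d) - 3*(-8) = (d² + (-2 + 1)*d) + 24 = (d² - d) + 24 = 24 + d² - d)
(k(-8)*(-18))*(-73) = ((24 + (-8)² - 1*(-8))*(-18))*(-73) = ((24 + 64 + 8)*(-18))*(-73) = (96*(-18))*(-73) = -1728*(-73) = 126144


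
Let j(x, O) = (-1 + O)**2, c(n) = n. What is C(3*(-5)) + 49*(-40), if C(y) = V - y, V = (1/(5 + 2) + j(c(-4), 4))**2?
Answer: -91209/49 ≈ -1861.4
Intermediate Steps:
V = 4096/49 (V = (1/(5 + 2) + (-1 + 4)**2)**2 = (1/7 + 3**2)**2 = (1/7 + 9)**2 = (64/7)**2 = 4096/49 ≈ 83.592)
C(y) = 4096/49 - y
C(3*(-5)) + 49*(-40) = (4096/49 - 3*(-5)) + 49*(-40) = (4096/49 - 1*(-15)) - 1960 = (4096/49 + 15) - 1960 = 4831/49 - 1960 = -91209/49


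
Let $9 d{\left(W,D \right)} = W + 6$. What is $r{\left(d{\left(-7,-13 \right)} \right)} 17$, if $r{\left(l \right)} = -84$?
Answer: $-1428$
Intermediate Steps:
$d{\left(W,D \right)} = \frac{2}{3} + \frac{W}{9}$ ($d{\left(W,D \right)} = \frac{W + 6}{9} = \frac{6 + W}{9} = \frac{2}{3} + \frac{W}{9}$)
$r{\left(d{\left(-7,-13 \right)} \right)} 17 = \left(-84\right) 17 = -1428$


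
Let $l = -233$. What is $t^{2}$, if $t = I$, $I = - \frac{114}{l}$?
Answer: $\frac{12996}{54289} \approx 0.23939$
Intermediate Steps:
$I = \frac{114}{233}$ ($I = - \frac{114}{-233} = \left(-114\right) \left(- \frac{1}{233}\right) = \frac{114}{233} \approx 0.48927$)
$t = \frac{114}{233} \approx 0.48927$
$t^{2} = \left(\frac{114}{233}\right)^{2} = \frac{12996}{54289}$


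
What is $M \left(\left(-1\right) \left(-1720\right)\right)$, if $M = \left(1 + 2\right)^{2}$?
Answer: $15480$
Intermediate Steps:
$M = 9$ ($M = 3^{2} = 9$)
$M \left(\left(-1\right) \left(-1720\right)\right) = 9 \left(\left(-1\right) \left(-1720\right)\right) = 9 \cdot 1720 = 15480$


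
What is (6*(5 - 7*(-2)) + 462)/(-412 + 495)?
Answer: 576/83 ≈ 6.9398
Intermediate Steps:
(6*(5 - 7*(-2)) + 462)/(-412 + 495) = (6*(5 + 14) + 462)/83 = (6*19 + 462)*(1/83) = (114 + 462)*(1/83) = 576*(1/83) = 576/83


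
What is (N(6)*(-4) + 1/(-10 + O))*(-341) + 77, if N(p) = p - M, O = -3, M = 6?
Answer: 1342/13 ≈ 103.23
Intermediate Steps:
N(p) = -6 + p (N(p) = p - 1*6 = p - 6 = -6 + p)
(N(6)*(-4) + 1/(-10 + O))*(-341) + 77 = ((-6 + 6)*(-4) + 1/(-10 - 3))*(-341) + 77 = (0*(-4) + 1/(-13))*(-341) + 77 = (0 - 1/13)*(-341) + 77 = -1/13*(-341) + 77 = 341/13 + 77 = 1342/13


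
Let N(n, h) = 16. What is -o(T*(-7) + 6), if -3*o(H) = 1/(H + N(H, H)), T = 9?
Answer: -1/123 ≈ -0.0081301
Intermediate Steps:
o(H) = -1/(3*(16 + H)) (o(H) = -1/(3*(H + 16)) = -1/(3*(16 + H)))
-o(T*(-7) + 6) = -(-1)/(48 + 3*(9*(-7) + 6)) = -(-1)/(48 + 3*(-63 + 6)) = -(-1)/(48 + 3*(-57)) = -(-1)/(48 - 171) = -(-1)/(-123) = -(-1)*(-1)/123 = -1*1/123 = -1/123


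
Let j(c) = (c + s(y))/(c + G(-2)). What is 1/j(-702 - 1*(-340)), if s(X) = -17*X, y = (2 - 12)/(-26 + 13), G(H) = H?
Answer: 1183/1219 ≈ 0.97047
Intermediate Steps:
y = 10/13 (y = -10/(-13) = -10*(-1/13) = 10/13 ≈ 0.76923)
j(c) = (-170/13 + c)/(-2 + c) (j(c) = (c - 17*10/13)/(c - 2) = (c - 170/13)/(-2 + c) = (-170/13 + c)/(-2 + c))
1/j(-702 - 1*(-340)) = 1/((-170/13 + (-702 - 1*(-340)))/(-2 + (-702 - 1*(-340)))) = 1/((-170/13 + (-702 + 340))/(-2 + (-702 + 340))) = 1/((-170/13 - 362)/(-2 - 362)) = 1/(-4876/13/(-364)) = 1/(-1/364*(-4876/13)) = 1/(1219/1183) = 1183/1219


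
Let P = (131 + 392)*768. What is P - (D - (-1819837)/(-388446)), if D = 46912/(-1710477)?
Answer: 88959972871872563/221475982914 ≈ 4.0167e+5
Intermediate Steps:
D = -46912/1710477 (D = 46912*(-1/1710477) = -46912/1710477 ≈ -0.027426)
P = 401664 (P = 523*768 = 401664)
P - (D - (-1819837)/(-388446)) = 401664 - (-46912/1710477 - (-1819837)/(-388446)) = 401664 - (-46912/1710477 - (-1819837)*(-1)/388446) = 401664 - (-46912/1710477 - 1*1819837/388446) = 401664 - (-46912/1710477 - 1819837/388446) = 401664 - 1*(-1043670703667/221475982914) = 401664 + 1043670703667/221475982914 = 88959972871872563/221475982914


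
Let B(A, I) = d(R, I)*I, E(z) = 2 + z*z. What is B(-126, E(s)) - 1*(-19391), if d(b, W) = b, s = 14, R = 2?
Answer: 19787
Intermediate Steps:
E(z) = 2 + z²
B(A, I) = 2*I
B(-126, E(s)) - 1*(-19391) = 2*(2 + 14²) - 1*(-19391) = 2*(2 + 196) + 19391 = 2*198 + 19391 = 396 + 19391 = 19787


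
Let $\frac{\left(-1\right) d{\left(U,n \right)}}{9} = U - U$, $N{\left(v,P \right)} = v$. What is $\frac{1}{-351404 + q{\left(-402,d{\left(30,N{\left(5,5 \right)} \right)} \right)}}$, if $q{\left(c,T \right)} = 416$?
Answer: $- \frac{1}{350988} \approx -2.8491 \cdot 10^{-6}$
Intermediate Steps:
$d{\left(U,n \right)} = 0$ ($d{\left(U,n \right)} = - 9 \left(U - U\right) = \left(-9\right) 0 = 0$)
$\frac{1}{-351404 + q{\left(-402,d{\left(30,N{\left(5,5 \right)} \right)} \right)}} = \frac{1}{-351404 + 416} = \frac{1}{-350988} = - \frac{1}{350988}$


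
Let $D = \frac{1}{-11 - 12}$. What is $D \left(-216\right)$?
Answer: $\frac{216}{23} \approx 9.3913$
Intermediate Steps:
$D = - \frac{1}{23}$ ($D = \frac{1}{-23} = - \frac{1}{23} \approx -0.043478$)
$D \left(-216\right) = \left(- \frac{1}{23}\right) \left(-216\right) = \frac{216}{23}$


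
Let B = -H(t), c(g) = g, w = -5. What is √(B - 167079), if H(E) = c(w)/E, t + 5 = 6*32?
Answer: 2*I*√1460646154/187 ≈ 408.75*I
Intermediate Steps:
t = 187 (t = -5 + 6*32 = -5 + 192 = 187)
H(E) = -5/E
B = 5/187 (B = -(-5)/187 = -1*(-5/187) = 5/187 ≈ 0.026738)
√(B - 167079) = √(5/187 - 167079) = √(-31243768/187) = 2*I*√1460646154/187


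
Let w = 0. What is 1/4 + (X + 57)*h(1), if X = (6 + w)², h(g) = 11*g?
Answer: 4093/4 ≈ 1023.3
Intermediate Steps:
X = 36 (X = (6 + 0)² = 6² = 36)
1/4 + (X + 57)*h(1) = 1/4 + (36 + 57)*(11*1) = ¼ + 93*11 = ¼ + 1023 = 4093/4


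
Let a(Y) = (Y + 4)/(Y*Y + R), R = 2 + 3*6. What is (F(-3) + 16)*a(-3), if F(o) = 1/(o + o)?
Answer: 95/174 ≈ 0.54598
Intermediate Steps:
R = 20 (R = 2 + 18 = 20)
a(Y) = (4 + Y)/(20 + Y²) (a(Y) = (Y + 4)/(Y*Y + 20) = (4 + Y)/(Y² + 20) = (4 + Y)/(20 + Y²))
F(o) = 1/(2*o)
(F(-3) + 16)*a(-3) = ((½)/(-3) + 16)*((4 - 3)/(20 + (-3)²)) = ((½)*(-⅓) + 16)*(1/(20 + 9)) = (-⅙ + 16)*(1/29) = 95*((1/29)*1)/6 = (95/6)*(1/29) = 95/174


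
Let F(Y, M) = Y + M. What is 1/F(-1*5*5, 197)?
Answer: 1/172 ≈ 0.0058140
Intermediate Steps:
F(Y, M) = M + Y
1/F(-1*5*5, 197) = 1/(197 - 1*5*5) = 1/(197 - 5*5) = 1/(197 - 25) = 1/172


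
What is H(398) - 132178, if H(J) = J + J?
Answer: -131382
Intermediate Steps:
H(J) = 2*J
H(398) - 132178 = 2*398 - 132178 = 796 - 132178 = -131382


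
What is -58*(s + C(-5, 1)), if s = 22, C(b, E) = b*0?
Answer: -1276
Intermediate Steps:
C(b, E) = 0
-58*(s + C(-5, 1)) = -58*(22 + 0) = -58*22 = -1*1276 = -1276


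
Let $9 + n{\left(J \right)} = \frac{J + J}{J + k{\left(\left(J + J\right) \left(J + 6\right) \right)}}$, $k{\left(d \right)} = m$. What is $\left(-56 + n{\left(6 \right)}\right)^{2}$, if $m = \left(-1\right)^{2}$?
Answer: $\frac{196249}{49} \approx 4005.1$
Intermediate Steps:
$m = 1$
$k{\left(d \right)} = 1$
$n{\left(J \right)} = -9 + \frac{2 J}{1 + J}$ ($n{\left(J \right)} = -9 + \frac{J + J}{J + 1} = -9 + \frac{2 J}{1 + J}$)
$\left(-56 + n{\left(6 \right)}\right)^{2} = \left(-56 + \frac{-9 - 42}{1 + 6}\right)^{2} = \left(-56 + \frac{-9 - 42}{7}\right)^{2} = \left(-56 + \frac{1}{7} \left(-51\right)\right)^{2} = \left(-56 - \frac{51}{7}\right)^{2} = \left(- \frac{443}{7}\right)^{2} = \frac{196249}{49}$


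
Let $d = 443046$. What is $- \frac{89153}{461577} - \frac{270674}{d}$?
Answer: $- \frac{27405962156}{34083307257} \approx -0.80409$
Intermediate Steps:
$- \frac{89153}{461577} - \frac{270674}{d} = - \frac{89153}{461577} - \frac{270674}{443046} = \left(-89153\right) \frac{1}{461577} - \frac{135337}{221523} = - \frac{89153}{461577} - \frac{135337}{221523} = - \frac{27405962156}{34083307257}$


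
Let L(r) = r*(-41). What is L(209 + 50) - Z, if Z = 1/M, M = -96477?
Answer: -1024489262/96477 ≈ -10619.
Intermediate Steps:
L(r) = -41*r
Z = -1/96477 (Z = 1/(-96477) = -1/96477 ≈ -1.0365e-5)
L(209 + 50) - Z = -41*(209 + 50) - 1*(-1/96477) = -41*259 + 1/96477 = -10619 + 1/96477 = -1024489262/96477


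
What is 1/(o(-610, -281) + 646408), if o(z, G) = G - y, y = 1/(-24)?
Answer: 24/15507049 ≈ 1.5477e-6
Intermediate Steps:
y = -1/24 ≈ -0.041667
o(z, G) = 1/24 + G (o(z, G) = G - 1*(-1/24) = G + 1/24 = 1/24 + G)
1/(o(-610, -281) + 646408) = 1/((1/24 - 281) + 646408) = 1/(-6743/24 + 646408) = 1/(15507049/24) = 24/15507049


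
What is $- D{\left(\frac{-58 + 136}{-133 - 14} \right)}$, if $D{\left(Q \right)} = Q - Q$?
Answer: $0$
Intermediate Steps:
$D{\left(Q \right)} = 0$
$- D{\left(\frac{-58 + 136}{-133 - 14} \right)} = \left(-1\right) 0 = 0$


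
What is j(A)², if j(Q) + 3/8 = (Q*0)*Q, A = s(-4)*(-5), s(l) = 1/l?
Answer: 9/64 ≈ 0.14063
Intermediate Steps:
A = 5/4 (A = -5/(-4) = -¼*(-5) = 5/4 ≈ 1.2500)
j(Q) = -3/8 (j(Q) = -3/8 + (Q*0)*Q = -3/8 + 0*Q = -3/8 + 0 = -3/8)
j(A)² = (-3/8)² = 9/64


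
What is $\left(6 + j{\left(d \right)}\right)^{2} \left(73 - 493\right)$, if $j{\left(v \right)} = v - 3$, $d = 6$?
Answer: $-34020$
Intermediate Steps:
$j{\left(v \right)} = -3 + v$ ($j{\left(v \right)} = v - 3 = -3 + v$)
$\left(6 + j{\left(d \right)}\right)^{2} \left(73 - 493\right) = \left(6 + \left(-3 + 6\right)\right)^{2} \left(73 - 493\right) = \left(6 + 3\right)^{2} \left(-420\right) = 9^{2} \left(-420\right) = 81 \left(-420\right) = -34020$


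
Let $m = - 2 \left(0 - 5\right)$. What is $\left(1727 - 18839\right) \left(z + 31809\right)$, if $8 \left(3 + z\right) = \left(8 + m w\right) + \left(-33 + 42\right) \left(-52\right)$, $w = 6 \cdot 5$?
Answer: $-543922032$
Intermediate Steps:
$w = 30$
$m = 10$ ($m = \left(-2\right) \left(-5\right) = 10$)
$z = -23$ ($z = -3 + \frac{\left(8 + 10 \cdot 30\right) + \left(-33 + 42\right) \left(-52\right)}{8} = -3 + \frac{\left(8 + 300\right) + 9 \left(-52\right)}{8} = -3 + \frac{308 - 468}{8} = -3 + \frac{1}{8} \left(-160\right) = -3 - 20 = -23$)
$\left(1727 - 18839\right) \left(z + 31809\right) = \left(1727 - 18839\right) \left(-23 + 31809\right) = \left(-17112\right) 31786 = -543922032$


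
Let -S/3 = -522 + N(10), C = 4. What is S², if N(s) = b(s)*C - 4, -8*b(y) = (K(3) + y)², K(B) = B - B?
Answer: 2985984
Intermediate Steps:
K(B) = 0
b(y) = -y²/8 (b(y) = -(0 + y)²/8 = -y²/8)
N(s) = -4 - s²/2 (N(s) = -s²/8*4 - 4 = -s²/2 - 4 = -4 - s²/2)
S = 1728 (S = -3*(-522 + (-4 - ½*10²)) = -3*(-522 + (-4 - ½*100)) = -3*(-522 + (-4 - 50)) = -3*(-522 - 54) = -3*(-576) = 1728)
S² = 1728² = 2985984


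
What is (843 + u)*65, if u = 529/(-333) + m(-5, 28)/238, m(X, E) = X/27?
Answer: 13003605875/237762 ≈ 54692.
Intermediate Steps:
m(X, E) = X/27 (m(X, E) = X*(1/27) = X/27)
u = -377891/237762 (u = 529/(-333) + ((1/27)*(-5))/238 = 529*(-1/333) - 5/27*1/238 = -529/333 - 5/6426 = -377891/237762 ≈ -1.5894)
(843 + u)*65 = (843 - 377891/237762)*65 = (200055475/237762)*65 = 13003605875/237762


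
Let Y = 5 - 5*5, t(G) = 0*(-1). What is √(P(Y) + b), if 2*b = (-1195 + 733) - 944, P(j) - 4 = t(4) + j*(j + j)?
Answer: √101 ≈ 10.050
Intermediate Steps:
t(G) = 0
Y = -20 (Y = 5 - 25 = -20)
P(j) = 4 + 2*j² (P(j) = 4 + (0 + j*(j + j)) = 4 + (0 + j*(2*j)) = 4 + (0 + 2*j²) = 4 + 2*j²)
b = -703 (b = ((-1195 + 733) - 944)/2 = (-462 - 944)/2 = (½)*(-1406) = -703)
√(P(Y) + b) = √((4 + 2*(-20)²) - 703) = √((4 + 2*400) - 703) = √((4 + 800) - 703) = √(804 - 703) = √101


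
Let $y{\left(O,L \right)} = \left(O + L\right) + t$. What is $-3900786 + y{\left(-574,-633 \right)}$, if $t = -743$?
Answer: $-3902736$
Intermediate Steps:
$y{\left(O,L \right)} = -743 + L + O$ ($y{\left(O,L \right)} = \left(O + L\right) - 743 = \left(L + O\right) - 743 = -743 + L + O$)
$-3900786 + y{\left(-574,-633 \right)} = -3900786 - 1950 = -3902736$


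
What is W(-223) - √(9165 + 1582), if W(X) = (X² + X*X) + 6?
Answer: 99464 - √10747 ≈ 99360.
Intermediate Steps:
W(X) = 6 + 2*X² (W(X) = (X² + X²) + 6 = 2*X² + 6 = 6 + 2*X²)
W(-223) - √(9165 + 1582) = (6 + 2*(-223)²) - √(9165 + 1582) = (6 + 2*49729) - √10747 = (6 + 99458) - √10747 = 99464 - √10747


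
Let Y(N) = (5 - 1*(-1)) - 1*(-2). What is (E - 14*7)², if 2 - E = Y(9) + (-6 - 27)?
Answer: 5041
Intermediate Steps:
Y(N) = 8 (Y(N) = (5 + 1) + 2 = 6 + 2 = 8)
E = 27 (E = 2 - (8 + (-6 - 27)) = 2 - (8 - 33) = 2 - 1*(-25) = 2 + 25 = 27)
(E - 14*7)² = (27 - 14*7)² = (27 - 98)² = (-71)² = 5041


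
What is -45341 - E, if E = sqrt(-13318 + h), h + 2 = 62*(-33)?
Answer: -45341 - I*sqrt(15366) ≈ -45341.0 - 123.96*I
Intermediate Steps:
h = -2048 (h = -2 + 62*(-33) = -2 - 2046 = -2048)
E = I*sqrt(15366) (E = sqrt(-13318 - 2048) = sqrt(-15366) = I*sqrt(15366) ≈ 123.96*I)
-45341 - E = -45341 - I*sqrt(15366)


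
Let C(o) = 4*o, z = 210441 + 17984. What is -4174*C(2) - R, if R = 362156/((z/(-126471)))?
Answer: 38174663876/228425 ≈ 1.6712e+5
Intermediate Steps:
z = 228425
R = -45802231476/228425 (R = 362156/((228425/(-126471))) = 362156/((228425*(-1/126471))) = 362156/(-228425/126471) = 362156*(-126471/228425) = -45802231476/228425 ≈ -2.0051e+5)
-4174*C(2) - R = -16696*2 - 1*(-45802231476/228425) = -4174*8 + 45802231476/228425 = -33392 + 45802231476/228425 = 38174663876/228425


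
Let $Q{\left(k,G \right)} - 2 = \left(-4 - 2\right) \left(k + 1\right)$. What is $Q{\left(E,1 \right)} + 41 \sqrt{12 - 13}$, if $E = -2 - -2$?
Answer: $-4 + 41 i \approx -4.0 + 41.0 i$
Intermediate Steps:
$E = 0$ ($E = -2 + 2 = 0$)
$Q{\left(k,G \right)} = -4 - 6 k$ ($Q{\left(k,G \right)} = 2 + \left(-4 - 2\right) \left(k + 1\right) = 2 - 6 \left(1 + k\right) = 2 - \left(6 + 6 k\right) = -4 - 6 k$)
$Q{\left(E,1 \right)} + 41 \sqrt{12 - 13} = \left(-4 - 0\right) + 41 \sqrt{12 - 13} = \left(-4 + 0\right) + 41 \sqrt{-1} = -4 + 41 i$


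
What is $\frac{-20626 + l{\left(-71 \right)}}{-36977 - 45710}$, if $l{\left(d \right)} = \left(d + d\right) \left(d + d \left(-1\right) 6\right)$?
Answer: $\frac{71036}{82687} \approx 0.85909$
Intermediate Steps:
$l{\left(d \right)} = - 10 d^{2}$ ($l{\left(d \right)} = 2 d \left(d + - d 6\right) = 2 d \left(d - 6 d\right) = 2 d \left(- 5 d\right) = - 10 d^{2}$)
$\frac{-20626 + l{\left(-71 \right)}}{-36977 - 45710} = \frac{-20626 - 10 \left(-71\right)^{2}}{-36977 - 45710} = \frac{-20626 - 50410}{-82687} = \left(-20626 - 50410\right) \left(- \frac{1}{82687}\right) = \left(-71036\right) \left(- \frac{1}{82687}\right) = \frac{71036}{82687}$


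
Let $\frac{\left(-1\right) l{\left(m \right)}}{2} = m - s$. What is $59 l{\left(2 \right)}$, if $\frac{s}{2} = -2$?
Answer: $-708$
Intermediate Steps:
$s = -4$ ($s = 2 \left(-2\right) = -4$)
$l{\left(m \right)} = -8 - 2 m$ ($l{\left(m \right)} = - 2 \left(m - -4\right) = - 2 \left(m + 4\right) = - 2 \left(4 + m\right) = -8 - 2 m$)
$59 l{\left(2 \right)} = 59 \left(-8 - 4\right) = 59 \left(-12\right) = -708$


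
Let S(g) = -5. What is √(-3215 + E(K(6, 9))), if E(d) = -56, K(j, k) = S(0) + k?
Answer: I*√3271 ≈ 57.193*I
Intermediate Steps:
K(j, k) = -5 + k
√(-3215 + E(K(6, 9))) = √(-3215 - 56) = √(-3271) = I*√3271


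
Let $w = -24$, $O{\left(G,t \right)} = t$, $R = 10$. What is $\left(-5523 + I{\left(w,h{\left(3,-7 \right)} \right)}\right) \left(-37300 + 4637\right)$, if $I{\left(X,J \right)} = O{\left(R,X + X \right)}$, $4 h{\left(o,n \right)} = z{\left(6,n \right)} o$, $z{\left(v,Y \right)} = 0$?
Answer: $181965573$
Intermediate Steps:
$h{\left(o,n \right)} = 0$ ($h{\left(o,n \right)} = \frac{0 o}{4} = \frac{1}{4} \cdot 0 = 0$)
$I{\left(X,J \right)} = 2 X$ ($I{\left(X,J \right)} = X + X = 2 X$)
$\left(-5523 + I{\left(w,h{\left(3,-7 \right)} \right)}\right) \left(-37300 + 4637\right) = \left(-5523 + 2 \left(-24\right)\right) \left(-37300 + 4637\right) = \left(-5523 - 48\right) \left(-32663\right) = \left(-5571\right) \left(-32663\right) = 181965573$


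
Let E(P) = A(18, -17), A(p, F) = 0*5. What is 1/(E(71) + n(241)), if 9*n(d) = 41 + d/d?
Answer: 3/14 ≈ 0.21429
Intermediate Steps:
A(p, F) = 0
E(P) = 0
n(d) = 14/3 (n(d) = (41 + d/d)/9 = (41 + 1)/9 = (1/9)*42 = 14/3)
1/(E(71) + n(241)) = 1/(0 + 14/3) = 1/(14/3) = 3/14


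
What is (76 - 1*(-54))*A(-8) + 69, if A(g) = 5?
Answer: 719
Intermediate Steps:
(76 - 1*(-54))*A(-8) + 69 = (76 - 1*(-54))*5 + 69 = (76 + 54)*5 + 69 = 130*5 + 69 = 650 + 69 = 719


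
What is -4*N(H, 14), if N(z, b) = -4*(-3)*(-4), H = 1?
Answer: 192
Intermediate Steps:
N(z, b) = -48 (N(z, b) = 12*(-4) = -48)
-4*N(H, 14) = -4*(-48) = 192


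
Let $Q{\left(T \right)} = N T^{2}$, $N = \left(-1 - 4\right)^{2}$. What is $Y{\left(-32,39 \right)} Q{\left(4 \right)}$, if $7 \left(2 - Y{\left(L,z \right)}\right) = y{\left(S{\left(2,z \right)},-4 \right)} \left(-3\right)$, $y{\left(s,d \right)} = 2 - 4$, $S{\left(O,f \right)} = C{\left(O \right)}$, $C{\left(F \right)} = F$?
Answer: $\frac{3200}{7} \approx 457.14$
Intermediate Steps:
$S{\left(O,f \right)} = O$
$y{\left(s,d \right)} = -2$
$Y{\left(L,z \right)} = \frac{8}{7}$ ($Y{\left(L,z \right)} = 2 - \frac{\left(-2\right) \left(-3\right)}{7} = 2 - \frac{6}{7} = \frac{8}{7}$)
$N = 25$ ($N = \left(-5\right)^{2} = 25$)
$Q{\left(T \right)} = 25 T^{2}$
$Y{\left(-32,39 \right)} Q{\left(4 \right)} = \frac{8 \cdot 25 \cdot 4^{2}}{7} = \frac{8 \cdot 25 \cdot 16}{7} = \frac{8}{7} \cdot 400 = \frac{3200}{7}$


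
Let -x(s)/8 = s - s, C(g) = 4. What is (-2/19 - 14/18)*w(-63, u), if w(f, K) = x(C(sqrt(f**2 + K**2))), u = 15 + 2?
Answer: 0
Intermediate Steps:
u = 17
x(s) = 0 (x(s) = -8*(s - s) = -8*0 = 0)
w(f, K) = 0
(-2/19 - 14/18)*w(-63, u) = (-2/19 - 14/18)*0 = (-2*1/19 - 14*1/18)*0 = (-2/19 - 7/9)*0 = -151/171*0 = 0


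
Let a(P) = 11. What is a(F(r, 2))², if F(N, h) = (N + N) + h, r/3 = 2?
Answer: 121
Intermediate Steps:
r = 6 (r = 3*2 = 6)
F(N, h) = h + 2*N (F(N, h) = 2*N + h = h + 2*N)
a(F(r, 2))² = 11² = 121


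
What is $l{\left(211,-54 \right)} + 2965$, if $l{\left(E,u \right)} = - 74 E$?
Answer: $-12649$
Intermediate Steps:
$l{\left(211,-54 \right)} + 2965 = \left(-74\right) 211 + 2965 = -15614 + 2965 = -12649$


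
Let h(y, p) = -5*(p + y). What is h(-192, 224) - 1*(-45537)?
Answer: 45377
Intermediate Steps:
h(y, p) = -5*p - 5*y
h(-192, 224) - 1*(-45537) = (-5*224 - 5*(-192)) - 1*(-45537) = (-1120 + 960) + 45537 = -160 + 45537 = 45377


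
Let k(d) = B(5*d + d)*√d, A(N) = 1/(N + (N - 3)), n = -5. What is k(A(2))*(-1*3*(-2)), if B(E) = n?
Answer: -30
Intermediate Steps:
B(E) = -5
A(N) = 1/(-3 + 2*N) (A(N) = 1/(N + (-3 + N)) = 1/(-3 + 2*N))
k(d) = -5*√d
k(A(2))*(-1*3*(-2)) = (-5/√(-3 + 2*2))*(-1*3*(-2)) = (-5/√(-3 + 4))*(-3*(-2)) = -5*√(1/1)*6 = -5*√1*6 = -5*1*6 = -5*6 = -30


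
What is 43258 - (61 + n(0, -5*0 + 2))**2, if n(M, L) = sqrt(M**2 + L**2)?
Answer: 39289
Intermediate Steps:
n(M, L) = sqrt(L**2 + M**2)
43258 - (61 + n(0, -5*0 + 2))**2 = 43258 - (61 + sqrt((-5*0 + 2)**2 + 0**2))**2 = 43258 - (61 + sqrt((0 + 2)**2 + 0))**2 = 43258 - (61 + sqrt(2**2 + 0))**2 = 43258 - (61 + sqrt(4 + 0))**2 = 43258 - (61 + sqrt(4))**2 = 43258 - (61 + 2)**2 = 43258 - 1*63**2 = 43258 - 1*3969 = 43258 - 3969 = 39289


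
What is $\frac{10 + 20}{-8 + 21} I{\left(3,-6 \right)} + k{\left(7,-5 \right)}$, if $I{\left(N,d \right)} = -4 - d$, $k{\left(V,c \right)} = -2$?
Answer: $\frac{34}{13} \approx 2.6154$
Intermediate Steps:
$\frac{10 + 20}{-8 + 21} I{\left(3,-6 \right)} + k{\left(7,-5 \right)} = \frac{10 + 20}{-8 + 21} \left(-4 - -6\right) - 2 = \frac{30}{13} \left(-4 + 6\right) - 2 = 30 \cdot \frac{1}{13} \cdot 2 - 2 = \frac{30}{13} \cdot 2 - 2 = \frac{60}{13} - 2 = \frac{34}{13}$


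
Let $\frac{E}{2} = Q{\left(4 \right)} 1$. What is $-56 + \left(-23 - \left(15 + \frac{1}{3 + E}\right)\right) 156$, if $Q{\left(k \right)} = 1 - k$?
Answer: $-5932$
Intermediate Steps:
$E = -6$ ($E = 2 \left(1 - 4\right) 1 = 2 \left(\left(-3\right) 1\right) = 2 \left(-3\right) = -6$)
$-56 + \left(-23 - \left(15 + \frac{1}{3 + E}\right)\right) 156 = -56 + \left(-23 - \left(15 + \frac{1}{3 - 6}\right)\right) 156 = -56 + \left(-23 - \left(15 + \frac{1}{-3}\right)\right) 156 = -56 + \left(-23 - \left(15 - \frac{1}{3}\right)\right) 156 = -56 + \left(-23 - \frac{44}{3}\right) 156 = -56 - 5876 = -5932$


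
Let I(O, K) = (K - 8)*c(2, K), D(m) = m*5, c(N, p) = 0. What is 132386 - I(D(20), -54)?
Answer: 132386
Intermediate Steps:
D(m) = 5*m
I(O, K) = 0 (I(O, K) = (K - 8)*0 = (-8 + K)*0 = 0)
132386 - I(D(20), -54) = 132386 - 1*0 = 132386 + 0 = 132386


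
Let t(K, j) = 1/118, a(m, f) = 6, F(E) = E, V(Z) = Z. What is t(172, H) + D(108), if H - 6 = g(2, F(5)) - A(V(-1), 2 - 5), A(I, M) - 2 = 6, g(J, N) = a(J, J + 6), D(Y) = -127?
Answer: -14985/118 ≈ -126.99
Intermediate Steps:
g(J, N) = 6
A(I, M) = 8 (A(I, M) = 2 + 6 = 8)
H = 4 (H = 6 + (6 - 1*8) = 6 + (6 - 8) = 6 - 2 = 4)
t(K, j) = 1/118
t(172, H) + D(108) = 1/118 - 127 = -14985/118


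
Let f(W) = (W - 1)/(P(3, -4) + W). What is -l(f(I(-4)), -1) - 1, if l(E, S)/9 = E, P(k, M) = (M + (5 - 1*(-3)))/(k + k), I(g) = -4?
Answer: -29/2 ≈ -14.500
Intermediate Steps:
P(k, M) = (8 + M)/(2*k) (P(k, M) = (M + (5 + 3))/((2*k)) = (M + 8)*(1/(2*k)) = (8 + M)*(1/(2*k)) = (8 + M)/(2*k))
f(W) = (-1 + W)/(⅔ + W) (f(W) = (W - 1)/((½)*(8 - 4)/3 + W) = (-1 + W)/((½)*(⅓)*4 + W) = (-1 + W)/(⅔ + W))
l(E, S) = 9*E
-l(f(I(-4)), -1) - 1 = -9*3*(-1 - 4)/(2 + 3*(-4)) - 1 = -9*3*(-5)/(2 - 12) - 1 = -9*3*(-5)/(-10) - 1 = -9*3*(-⅒)*(-5) - 1 = -9*3/2 - 1 = -1*27/2 - 1 = -27/2 - 1 = -29/2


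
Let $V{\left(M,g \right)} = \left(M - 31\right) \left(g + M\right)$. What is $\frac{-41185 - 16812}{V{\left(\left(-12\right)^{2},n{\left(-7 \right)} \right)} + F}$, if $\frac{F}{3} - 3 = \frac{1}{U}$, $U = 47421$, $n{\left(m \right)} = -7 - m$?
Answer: $- \frac{916758579}{257353768} \approx -3.5623$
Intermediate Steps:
$V{\left(M,g \right)} = \left(-31 + M\right) \left(M + g\right)$
$F = \frac{142264}{15807}$ ($F = 9 + \frac{3}{47421} = 9 + 3 \cdot \frac{1}{47421} = 9 + \frac{1}{15807} = \frac{142264}{15807} \approx 9.0001$)
$\frac{-41185 - 16812}{V{\left(\left(-12\right)^{2},n{\left(-7 \right)} \right)} + F} = \frac{-41185 - 16812}{\left(\left(\left(-12\right)^{2}\right)^{2} - 31 \left(-12\right)^{2} - 31 \left(-7 - -7\right) + \left(-12\right)^{2} \left(-7 - -7\right)\right) + \frac{142264}{15807}} = - \frac{57997}{\left(144^{2} - 4464 - 31 \left(-7 + 7\right) + 144 \left(-7 + 7\right)\right) + \frac{142264}{15807}} = - \frac{57997}{\left(20736 - 4464 - 0 + 144 \cdot 0\right) + \frac{142264}{15807}} = - \frac{57997}{\left(20736 - 4464 + 0 + 0\right) + \frac{142264}{15807}} = - \frac{57997}{16272 + \frac{142264}{15807}} = - \frac{57997}{\frac{257353768}{15807}} = \left(-57997\right) \frac{15807}{257353768} = - \frac{916758579}{257353768}$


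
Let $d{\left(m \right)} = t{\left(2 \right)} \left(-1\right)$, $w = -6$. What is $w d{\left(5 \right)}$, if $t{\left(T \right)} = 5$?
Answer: $30$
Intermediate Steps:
$d{\left(m \right)} = -5$ ($d{\left(m \right)} = 5 \left(-1\right) = -5$)
$w d{\left(5 \right)} = \left(-6\right) \left(-5\right) = 30$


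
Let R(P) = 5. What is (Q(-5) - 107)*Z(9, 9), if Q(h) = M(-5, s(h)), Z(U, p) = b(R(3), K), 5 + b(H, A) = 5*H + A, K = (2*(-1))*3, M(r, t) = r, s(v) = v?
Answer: -1568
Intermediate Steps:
K = -6 (K = -2*3 = -6)
b(H, A) = -5 + A + 5*H (b(H, A) = -5 + (5*H + A) = -5 + (A + 5*H) = -5 + A + 5*H)
Z(U, p) = 14 (Z(U, p) = -5 - 6 + 5*5 = -5 - 6 + 25 = 14)
Q(h) = -5
(Q(-5) - 107)*Z(9, 9) = (-5 - 107)*14 = -112*14 = -1568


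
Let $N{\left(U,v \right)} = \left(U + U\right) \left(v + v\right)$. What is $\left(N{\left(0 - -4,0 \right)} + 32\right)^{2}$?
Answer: $1024$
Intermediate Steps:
$N{\left(U,v \right)} = 4 U v$ ($N{\left(U,v \right)} = 2 U 2 v = 4 U v$)
$\left(N{\left(0 - -4,0 \right)} + 32\right)^{2} = \left(4 \left(0 - -4\right) 0 + 32\right)^{2} = \left(4 \left(0 + 4\right) 0 + 32\right)^{2} = \left(4 \cdot 4 \cdot 0 + 32\right)^{2} = \left(0 + 32\right)^{2} = 32^{2} = 1024$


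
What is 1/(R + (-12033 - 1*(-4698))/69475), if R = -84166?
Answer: -13895/1169488037 ≈ -1.1881e-5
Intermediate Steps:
1/(R + (-12033 - 1*(-4698))/69475) = 1/(-84166 + (-12033 - 1*(-4698))/69475) = 1/(-84166 + (-12033 + 4698)*(1/69475)) = 1/(-84166 - 7335*1/69475) = 1/(-84166 - 1467/13895) = 1/(-1169488037/13895) = -13895/1169488037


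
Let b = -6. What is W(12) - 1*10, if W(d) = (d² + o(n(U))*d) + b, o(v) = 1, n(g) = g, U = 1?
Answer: 140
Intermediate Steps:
W(d) = -6 + d + d² (W(d) = (d² + 1*d) - 6 = (d² + d) - 6 = (d + d²) - 6 = -6 + d + d²)
W(12) - 1*10 = (-6 + 12 + 12²) - 1*10 = (-6 + 12 + 144) - 10 = 150 - 10 = 140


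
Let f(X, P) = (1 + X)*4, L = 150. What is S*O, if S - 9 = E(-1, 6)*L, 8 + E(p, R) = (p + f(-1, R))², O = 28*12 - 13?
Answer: -336243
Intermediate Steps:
f(X, P) = 4 + 4*X
O = 323 (O = 336 - 13 = 323)
E(p, R) = -8 + p² (E(p, R) = -8 + (p + (4 + 4*(-1)))² = -8 + (p + (4 - 4))² = -8 + (p + 0)² = -8 + p²)
S = -1041 (S = 9 + (-8 + (-1)²)*150 = 9 + (-8 + 1)*150 = 9 - 7*150 = 9 - 1050 = -1041)
S*O = -1041*323 = -336243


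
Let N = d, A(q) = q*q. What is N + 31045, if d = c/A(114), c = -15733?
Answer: 403445087/12996 ≈ 31044.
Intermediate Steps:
A(q) = q²
d = -15733/12996 (d = -15733/(114²) = -15733/12996 ≈ -1.2106)
N = -15733/12996 ≈ -1.2106
N + 31045 = -15733/12996 + 31045 = 403445087/12996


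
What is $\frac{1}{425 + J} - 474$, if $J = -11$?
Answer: $- \frac{196235}{414} \approx -474.0$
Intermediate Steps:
$\frac{1}{425 + J} - 474 = \frac{1}{425 - 11} - 474 = \frac{1}{414} - 474 = - \frac{196235}{414}$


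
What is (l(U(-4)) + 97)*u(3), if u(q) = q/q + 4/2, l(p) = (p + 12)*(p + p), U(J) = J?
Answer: 99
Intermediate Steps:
l(p) = 2*p*(12 + p) (l(p) = (12 + p)*(2*p) = 2*p*(12 + p))
u(q) = 3 (u(q) = 1 + 4*(½) = 1 + 2 = 3)
(l(U(-4)) + 97)*u(3) = (2*(-4)*(12 - 4) + 97)*3 = (2*(-4)*8 + 97)*3 = (-64 + 97)*3 = 33*3 = 99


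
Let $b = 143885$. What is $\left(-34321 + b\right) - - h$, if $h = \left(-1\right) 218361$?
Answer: $-108797$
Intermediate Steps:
$h = -218361$
$\left(-34321 + b\right) - - h = \left(-34321 + 143885\right) - \left(-1\right) \left(-218361\right) = 109564 - 218361 = -108797$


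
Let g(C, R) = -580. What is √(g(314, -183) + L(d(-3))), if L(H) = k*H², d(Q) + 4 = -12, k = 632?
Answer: 2*√40303 ≈ 401.51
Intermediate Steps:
d(Q) = -16 (d(Q) = -4 - 12 = -16)
L(H) = 632*H²
√(g(314, -183) + L(d(-3))) = √(-580 + 632*(-16)²) = √(-580 + 632*256) = √(-580 + 161792) = √161212 = 2*√40303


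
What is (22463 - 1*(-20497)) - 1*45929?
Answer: -2969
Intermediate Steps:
(22463 - 1*(-20497)) - 1*45929 = (22463 + 20497) - 45929 = 42960 - 45929 = -2969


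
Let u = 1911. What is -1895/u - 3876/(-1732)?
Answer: 1031224/827463 ≈ 1.2462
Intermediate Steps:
-1895/u - 3876/(-1732) = -1895/1911 - 3876/(-1732) = -1895*1/1911 - 3876*(-1/1732) = -1895/1911 + 969/433 = 1031224/827463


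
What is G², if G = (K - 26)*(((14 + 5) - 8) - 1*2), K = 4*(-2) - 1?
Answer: 99225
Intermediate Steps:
K = -9 (K = -8 - 1 = -9)
G = -315 (G = (-9 - 26)*(((14 + 5) - 8) - 1*2) = -35*((19 - 8) - 2) = -35*(11 - 2) = -35*9 = -315)
G² = (-315)² = 99225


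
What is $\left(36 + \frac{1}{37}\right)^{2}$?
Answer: $\frac{1776889}{1369} \approx 1297.9$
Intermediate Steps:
$\left(36 + \frac{1}{37}\right)^{2} = \left(\frac{1333}{37}\right)^{2} = \frac{1776889}{1369}$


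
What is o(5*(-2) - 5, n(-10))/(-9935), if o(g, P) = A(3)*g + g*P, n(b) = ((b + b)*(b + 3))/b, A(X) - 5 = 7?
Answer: -6/1987 ≈ -0.0030196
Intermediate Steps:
A(X) = 12 (A(X) = 5 + 7 = 12)
n(b) = 6 + 2*b (n(b) = ((2*b)*(3 + b))/b = (2*b*(3 + b))/b = 6 + 2*b)
o(g, P) = 12*g + P*g (o(g, P) = 12*g + g*P = 12*g + P*g)
o(5*(-2) - 5, n(-10))/(-9935) = ((5*(-2) - 5)*(12 + (6 + 2*(-10))))/(-9935) = ((-10 - 5)*(12 + (6 - 20)))*(-1/9935) = -15*(12 - 14)*(-1/9935) = -15*(-2)*(-1/9935) = 30*(-1/9935) = -6/1987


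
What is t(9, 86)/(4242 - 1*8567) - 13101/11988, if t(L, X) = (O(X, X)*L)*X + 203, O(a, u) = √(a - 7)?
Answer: -19698463/17282700 - 774*√79/4325 ≈ -2.7304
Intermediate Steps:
O(a, u) = √(-7 + a)
t(L, X) = 203 + L*X*√(-7 + X) (t(L, X) = (√(-7 + X)*L)*X + 203 = (L*√(-7 + X))*X + 203 = L*X*√(-7 + X) + 203 = 203 + L*X*√(-7 + X))
t(9, 86)/(4242 - 1*8567) - 13101/11988 = (203 + 9*86*√(-7 + 86))/(4242 - 1*8567) - 13101/11988 = (203 + 9*86*√79)/(4242 - 8567) - 13101*1/11988 = (203 + 774*√79)/(-4325) - 4367/3996 = (203 + 774*√79)*(-1/4325) - 4367/3996 = (-203/4325 - 774*√79/4325) - 4367/3996 = -19698463/17282700 - 774*√79/4325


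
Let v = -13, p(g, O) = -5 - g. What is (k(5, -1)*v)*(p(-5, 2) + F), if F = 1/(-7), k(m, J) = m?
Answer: 65/7 ≈ 9.2857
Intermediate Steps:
F = -⅐ ≈ -0.14286
(k(5, -1)*v)*(p(-5, 2) + F) = (5*(-13))*((-5 - 1*(-5)) - ⅐) = -65*((-5 + 5) - ⅐) = -65*(0 - ⅐) = -65*(-⅐) = 65/7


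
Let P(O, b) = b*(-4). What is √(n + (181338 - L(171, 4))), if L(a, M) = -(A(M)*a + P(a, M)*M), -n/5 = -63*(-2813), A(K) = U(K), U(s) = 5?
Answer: I*√703966 ≈ 839.03*I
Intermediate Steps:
P(O, b) = -4*b
A(K) = 5
n = -886095 (n = -(-315)*(-2813) = -5*177219 = -886095)
L(a, M) = -5*a + 4*M² (L(a, M) = -(5*a + (-4*M)*M) = -(5*a - 4*M²) = -(-4*M² + 5*a) = -5*a + 4*M²)
√(n + (181338 - L(171, 4))) = √(-886095 + (181338 - (-5*171 + 4*4²))) = √(-886095 + (181338 - (-855 + 4*16))) = √(-886095 + (181338 - (-855 + 64))) = √(-886095 + (181338 - 1*(-791))) = √(-886095 + (181338 + 791)) = √(-886095 + 182129) = √(-703966) = I*√703966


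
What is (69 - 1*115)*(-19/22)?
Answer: 437/11 ≈ 39.727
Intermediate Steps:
(69 - 1*115)*(-19/22) = (69 - 115)*(-19*1/22) = -46*(-19/22) = 437/11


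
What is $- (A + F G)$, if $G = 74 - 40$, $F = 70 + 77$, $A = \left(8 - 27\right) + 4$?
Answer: $-4983$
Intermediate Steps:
$A = -15$ ($A = -19 + 4 = -15$)
$F = 147$
$G = 34$ ($G = 74 - 40 = 34$)
$- (A + F G) = - (-15 + 147 \cdot 34) = - (-15 + 4998) = \left(-1\right) 4983 = -4983$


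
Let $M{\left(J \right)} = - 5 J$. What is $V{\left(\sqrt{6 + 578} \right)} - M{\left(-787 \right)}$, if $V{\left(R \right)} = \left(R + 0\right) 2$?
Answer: $-3935 + 4 \sqrt{146} \approx -3886.7$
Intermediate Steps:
$V{\left(R \right)} = 2 R$ ($V{\left(R \right)} = R 2 = 2 R$)
$V{\left(\sqrt{6 + 578} \right)} - M{\left(-787 \right)} = 2 \sqrt{6 + 578} - \left(-5\right) \left(-787\right) = 2 \sqrt{584} - 3935 = 2 \cdot 2 \sqrt{146} - 3935 = 4 \sqrt{146} - 3935 = -3935 + 4 \sqrt{146}$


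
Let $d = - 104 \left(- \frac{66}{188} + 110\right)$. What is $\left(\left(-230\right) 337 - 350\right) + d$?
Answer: $- \frac{4195384}{47} \approx -89264.0$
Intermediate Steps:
$d = - \frac{535964}{47}$ ($d = - 104 \left(\left(-66\right) \frac{1}{188} + 110\right) = - 104 \left(- \frac{33}{94} + 110\right) = \left(-104\right) \frac{10307}{94} = - \frac{535964}{47} \approx -11403.0$)
$\left(\left(-230\right) 337 - 350\right) + d = \left(\left(-230\right) 337 - 350\right) - \frac{535964}{47} = \left(-77510 - 350\right) - \frac{535964}{47} = -77860 - \frac{535964}{47} = - \frac{4195384}{47}$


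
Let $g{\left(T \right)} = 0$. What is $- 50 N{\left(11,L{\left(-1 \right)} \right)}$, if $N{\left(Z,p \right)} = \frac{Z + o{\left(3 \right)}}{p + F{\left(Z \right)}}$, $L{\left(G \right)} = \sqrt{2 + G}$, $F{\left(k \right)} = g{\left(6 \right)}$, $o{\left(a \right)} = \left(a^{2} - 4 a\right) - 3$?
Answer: $-250$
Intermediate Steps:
$o{\left(a \right)} = -3 + a^{2} - 4 a$
$F{\left(k \right)} = 0$
$N{\left(Z,p \right)} = \frac{-6 + Z}{p}$ ($N{\left(Z,p \right)} = \frac{Z - \left(15 - 9\right)}{p + 0} = \frac{Z - 6}{p} = \frac{-6 + Z}{p}$)
$- 50 N{\left(11,L{\left(-1 \right)} \right)} = - 50 \frac{-6 + 11}{\sqrt{2 - 1}} = - 50 \frac{1}{\sqrt{1}} \cdot 5 = - 50 \cdot 1^{-1} \cdot 5 = - 50 \cdot 1 \cdot 5 = \left(-50\right) 5 = -250$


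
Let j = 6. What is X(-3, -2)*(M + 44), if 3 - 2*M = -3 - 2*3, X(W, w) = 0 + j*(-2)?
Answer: -600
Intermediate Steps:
X(W, w) = -12 (X(W, w) = 0 + 6*(-2) = 0 - 12 = -12)
M = 6 (M = 3/2 - (-3 - 2*3)/2 = 3/2 - (-3 - 6)/2 = 3/2 - ½*(-9) = 3/2 + 9/2 = 6)
X(-3, -2)*(M + 44) = -12*(6 + 44) = -12*50 = -600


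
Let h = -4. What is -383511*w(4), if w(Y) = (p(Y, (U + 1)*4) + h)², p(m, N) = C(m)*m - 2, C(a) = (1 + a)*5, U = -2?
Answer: -3388703196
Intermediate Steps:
C(a) = 5 + 5*a
p(m, N) = -2 + m*(5 + 5*m) (p(m, N) = (5 + 5*m)*m - 2 = m*(5 + 5*m) - 2 = -2 + m*(5 + 5*m))
w(Y) = (-6 + 5*Y*(1 + Y))² (w(Y) = ((-2 + 5*Y*(1 + Y)) - 4)² = (-6 + 5*Y*(1 + Y))²)
-383511*w(4) = -383511*(-6 + 5*4*(1 + 4))² = -383511*(-6 + 5*4*5)² = -383511*(-6 + 100)² = -383511*94² = -383511*8836 = -3388703196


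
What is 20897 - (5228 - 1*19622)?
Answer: 35291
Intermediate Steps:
20897 - (5228 - 1*19622) = 20897 - (5228 - 19622) = 20897 - 1*(-14394) = 20897 + 14394 = 35291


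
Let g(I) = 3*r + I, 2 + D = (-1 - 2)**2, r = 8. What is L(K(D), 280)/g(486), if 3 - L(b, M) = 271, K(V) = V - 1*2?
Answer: -134/255 ≈ -0.52549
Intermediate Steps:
D = 7 (D = -2 + (-1 - 2)**2 = -2 + (-3)**2 = -2 + 9 = 7)
K(V) = -2 + V (K(V) = V - 2 = -2 + V)
L(b, M) = -268 (L(b, M) = 3 - 1*271 = 3 - 271 = -268)
g(I) = 24 + I (g(I) = 3*8 + I = 24 + I)
L(K(D), 280)/g(486) = -268/(24 + 486) = -268/510 = -268*1/510 = -134/255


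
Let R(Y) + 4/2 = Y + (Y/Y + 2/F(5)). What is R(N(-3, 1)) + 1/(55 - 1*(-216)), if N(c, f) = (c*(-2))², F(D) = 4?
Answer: 19243/542 ≈ 35.504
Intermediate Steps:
N(c, f) = 4*c² (N(c, f) = (-2*c)² = 4*c²)
R(Y) = -½ + Y (R(Y) = -2 + (Y + (Y/Y + 2/4)) = -2 + (Y + (1 + 2*(¼))) = -2 + (Y + (1 + ½)) = -2 + (Y + 3/2) = -2 + (3/2 + Y) = -½ + Y)
R(N(-3, 1)) + 1/(55 - 1*(-216)) = (-½ + 4*(-3)²) + 1/(55 - 1*(-216)) = (-½ + 4*9) + 1/(55 + 216) = (-½ + 36) + 1/271 = 71/2 + 1/271 = 19243/542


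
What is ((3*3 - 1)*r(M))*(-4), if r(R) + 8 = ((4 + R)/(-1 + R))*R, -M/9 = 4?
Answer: 46336/37 ≈ 1252.3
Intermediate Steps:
M = -36 (M = -9*4 = -36)
r(R) = -8 + R*(4 + R)/(-1 + R) (r(R) = -8 + ((4 + R)/(-1 + R))*R = -8 + R*(4 + R)/(-1 + R))
((3*3 - 1)*r(M))*(-4) = ((3*3 - 1)*((8 + (-36)**2 - 4*(-36))/(-1 - 36)))*(-4) = ((9 - 1)*((8 + 1296 + 144)/(-37)))*(-4) = (8*(-1/37*1448))*(-4) = (8*(-1448/37))*(-4) = -11584/37*(-4) = 46336/37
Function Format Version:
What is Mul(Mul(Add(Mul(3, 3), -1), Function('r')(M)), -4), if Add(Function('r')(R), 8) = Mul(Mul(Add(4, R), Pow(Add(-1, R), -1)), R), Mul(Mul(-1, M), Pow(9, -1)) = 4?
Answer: Rational(46336, 37) ≈ 1252.3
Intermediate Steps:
M = -36 (M = Mul(-9, 4) = -36)
Function('r')(R) = Add(-8, Mul(R, Pow(Add(-1, R), -1), Add(4, R))) (Function('r')(R) = Add(-8, Mul(Mul(Add(4, R), Pow(Add(-1, R), -1)), R)) = Add(-8, Mul(Mul(Pow(Add(-1, R), -1), Add(4, R)), R)) = Add(-8, Mul(R, Pow(Add(-1, R), -1), Add(4, R))))
Mul(Mul(Add(Mul(3, 3), -1), Function('r')(M)), -4) = Mul(Mul(Add(Mul(3, 3), -1), Mul(Pow(Add(-1, -36), -1), Add(8, Pow(-36, 2), Mul(-4, -36)))), -4) = Mul(Mul(Add(9, -1), Mul(Pow(-37, -1), Add(8, 1296, 144))), -4) = Mul(Mul(8, Mul(Rational(-1, 37), 1448)), -4) = Mul(Mul(8, Rational(-1448, 37)), -4) = Mul(Rational(-11584, 37), -4) = Rational(46336, 37)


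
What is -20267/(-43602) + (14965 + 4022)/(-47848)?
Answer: 5456317/80241096 ≈ 0.067999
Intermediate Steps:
-20267/(-43602) + (14965 + 4022)/(-47848) = -20267*(-1/43602) + 18987*(-1/47848) = 1559/3354 - 18987/47848 = 5456317/80241096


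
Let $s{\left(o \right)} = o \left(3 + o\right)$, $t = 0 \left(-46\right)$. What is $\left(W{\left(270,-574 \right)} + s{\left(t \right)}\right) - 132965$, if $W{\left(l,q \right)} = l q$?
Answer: $-287945$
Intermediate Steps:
$t = 0$
$\left(W{\left(270,-574 \right)} + s{\left(t \right)}\right) - 132965 = \left(270 \left(-574\right) + 0 \left(3 + 0\right)\right) - 132965 = \left(-154980 + 0 \cdot 3\right) - 132965 = \left(-154980 + 0\right) - 132965 = -154980 - 132965 = -287945$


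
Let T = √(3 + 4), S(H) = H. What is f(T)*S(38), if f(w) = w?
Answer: 38*√7 ≈ 100.54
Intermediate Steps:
T = √7 ≈ 2.6458
f(T)*S(38) = √7*38 = 38*√7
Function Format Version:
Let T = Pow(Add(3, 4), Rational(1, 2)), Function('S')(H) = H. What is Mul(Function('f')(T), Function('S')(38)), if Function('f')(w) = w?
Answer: Mul(38, Pow(7, Rational(1, 2))) ≈ 100.54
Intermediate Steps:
T = Pow(7, Rational(1, 2)) ≈ 2.6458
Mul(Function('f')(T), Function('S')(38)) = Mul(Pow(7, Rational(1, 2)), 38) = Mul(38, Pow(7, Rational(1, 2)))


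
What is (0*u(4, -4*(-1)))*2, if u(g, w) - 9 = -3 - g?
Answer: 0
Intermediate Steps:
u(g, w) = 6 - g (u(g, w) = 9 + (-3 - g) = 6 - g)
(0*u(4, -4*(-1)))*2 = (0*(6 - 1*4))*2 = (0*(6 - 4))*2 = (0*2)*2 = 0*2 = 0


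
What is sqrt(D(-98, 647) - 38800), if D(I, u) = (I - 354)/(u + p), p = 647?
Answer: 3*I*sqrt(1804686158)/647 ≈ 196.98*I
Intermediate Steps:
D(I, u) = (-354 + I)/(647 + u) (D(I, u) = (I - 354)/(u + 647) = (-354 + I)/(647 + u))
sqrt(D(-98, 647) - 38800) = sqrt((-354 - 98)/(647 + 647) - 38800) = sqrt(-452/1294 - 38800) = sqrt((1/1294)*(-452) - 38800) = sqrt(-226/647 - 38800) = sqrt(-25103826/647) = 3*I*sqrt(1804686158)/647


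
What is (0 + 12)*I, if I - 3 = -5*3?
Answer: -144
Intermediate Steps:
I = -12 (I = 3 - 5*3 = 3 - 15 = -12)
(0 + 12)*I = (0 + 12)*(-12) = 12*(-12) = -144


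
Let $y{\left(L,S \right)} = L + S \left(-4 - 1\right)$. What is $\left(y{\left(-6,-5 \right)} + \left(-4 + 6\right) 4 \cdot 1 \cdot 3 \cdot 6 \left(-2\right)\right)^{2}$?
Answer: $72361$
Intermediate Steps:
$y{\left(L,S \right)} = L - 5 S$ ($y{\left(L,S \right)} = L + S \left(-5\right) = L - 5 S$)
$\left(y{\left(-6,-5 \right)} + \left(-4 + 6\right) 4 \cdot 1 \cdot 3 \cdot 6 \left(-2\right)\right)^{2} = \left(\left(-6 - -25\right) + \left(-4 + 6\right) 4 \cdot 1 \cdot 3 \cdot 6 \left(-2\right)\right)^{2} = \left(\left(-6 + 25\right) + 2 \cdot 4 \cdot 3 \cdot 6 \left(-2\right)\right)^{2} = \left(19 + 2 \cdot 4 \cdot 18 \left(-2\right)\right)^{2} = \left(19 + 2 \cdot 72 \left(-2\right)\right)^{2} = \left(19 + 2 \left(-144\right)\right)^{2} = \left(19 - 288\right)^{2} = \left(-269\right)^{2} = 72361$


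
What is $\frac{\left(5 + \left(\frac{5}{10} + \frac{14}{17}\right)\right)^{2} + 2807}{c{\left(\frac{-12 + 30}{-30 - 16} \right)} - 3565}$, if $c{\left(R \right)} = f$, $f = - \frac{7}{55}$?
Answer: $- \frac{181011435}{226670792} \approx -0.79856$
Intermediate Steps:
$f = - \frac{7}{55}$ ($f = \left(-7\right) \frac{1}{55} = - \frac{7}{55} \approx -0.12727$)
$c{\left(R \right)} = - \frac{7}{55}$
$\frac{\left(5 + \left(\frac{5}{10} + \frac{14}{17}\right)\right)^{2} + 2807}{c{\left(\frac{-12 + 30}{-30 - 16} \right)} - 3565} = \frac{\left(5 + \left(\frac{5}{10} + \frac{14}{17}\right)\right)^{2} + 2807}{- \frac{7}{55} - 3565} = \frac{\left(5 + \left(5 \cdot \frac{1}{10} + 14 \cdot \frac{1}{17}\right)\right)^{2} + 2807}{- \frac{196082}{55}} = \left(\left(5 + \left(\frac{1}{2} + \frac{14}{17}\right)\right)^{2} + 2807\right) \left(- \frac{55}{196082}\right) = \left(\left(5 + \frac{45}{34}\right)^{2} + 2807\right) \left(- \frac{55}{196082}\right) = \left(\left(\frac{215}{34}\right)^{2} + 2807\right) \left(- \frac{55}{196082}\right) = \left(\frac{46225}{1156} + 2807\right) \left(- \frac{55}{196082}\right) = \frac{3291117}{1156} \left(- \frac{55}{196082}\right) = - \frac{181011435}{226670792}$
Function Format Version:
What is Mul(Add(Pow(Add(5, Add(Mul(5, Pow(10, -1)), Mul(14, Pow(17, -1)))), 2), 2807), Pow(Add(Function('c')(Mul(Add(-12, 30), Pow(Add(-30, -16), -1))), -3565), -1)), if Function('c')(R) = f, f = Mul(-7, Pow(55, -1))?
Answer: Rational(-181011435, 226670792) ≈ -0.79856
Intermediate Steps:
f = Rational(-7, 55) (f = Mul(-7, Rational(1, 55)) = Rational(-7, 55) ≈ -0.12727)
Function('c')(R) = Rational(-7, 55)
Mul(Add(Pow(Add(5, Add(Mul(5, Pow(10, -1)), Mul(14, Pow(17, -1)))), 2), 2807), Pow(Add(Function('c')(Mul(Add(-12, 30), Pow(Add(-30, -16), -1))), -3565), -1)) = Mul(Add(Pow(Add(5, Add(Mul(5, Pow(10, -1)), Mul(14, Pow(17, -1)))), 2), 2807), Pow(Add(Rational(-7, 55), -3565), -1)) = Mul(Add(Pow(Add(5, Add(Mul(5, Rational(1, 10)), Mul(14, Rational(1, 17)))), 2), 2807), Pow(Rational(-196082, 55), -1)) = Mul(Add(Pow(Add(5, Add(Rational(1, 2), Rational(14, 17))), 2), 2807), Rational(-55, 196082)) = Mul(Add(Pow(Add(5, Rational(45, 34)), 2), 2807), Rational(-55, 196082)) = Mul(Add(Pow(Rational(215, 34), 2), 2807), Rational(-55, 196082)) = Mul(Add(Rational(46225, 1156), 2807), Rational(-55, 196082)) = Mul(Rational(3291117, 1156), Rational(-55, 196082)) = Rational(-181011435, 226670792)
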